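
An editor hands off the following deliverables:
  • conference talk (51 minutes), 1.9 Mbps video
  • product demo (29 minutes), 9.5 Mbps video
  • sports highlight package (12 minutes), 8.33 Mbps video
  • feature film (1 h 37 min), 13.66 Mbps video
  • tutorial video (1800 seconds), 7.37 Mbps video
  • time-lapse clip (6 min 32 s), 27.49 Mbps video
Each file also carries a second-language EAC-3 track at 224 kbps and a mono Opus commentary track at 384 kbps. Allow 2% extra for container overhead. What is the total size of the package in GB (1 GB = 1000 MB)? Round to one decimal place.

17.9 GB

Audio total: 224 + 384 = 608 kbps = 0.608 Mbps.
conference talk: 2.508 Mbps × 3060 s × 1.02 = 7828.0 Mb
product demo: 10.108 Mbps × 1740 s × 1.02 = 17939.7 Mb
sports highlight package: 8.938 Mbps × 720 s × 1.02 = 6564.1 Mb
feature film: 14.268 Mbps × 5820 s × 1.02 = 84700.6 Mb
tutorial video: 7.978 Mbps × 1800 s × 1.02 = 14647.6 Mb
time-lapse clip: 28.098 Mbps × 392 s × 1.02 = 11234.7 Mb
Total: 142914.6 Mb = 17864.3 MB.
= 17.86 GB.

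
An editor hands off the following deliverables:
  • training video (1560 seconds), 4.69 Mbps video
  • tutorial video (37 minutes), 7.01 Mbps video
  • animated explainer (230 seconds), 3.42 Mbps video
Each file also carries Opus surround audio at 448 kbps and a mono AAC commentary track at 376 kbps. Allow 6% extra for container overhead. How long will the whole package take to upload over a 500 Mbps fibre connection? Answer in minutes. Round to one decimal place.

Audio total: 448 + 376 = 824 kbps = 0.824 Mbps.
training video: 5.514 Mbps × 1560 s × 1.06 = 9118.0 Mb
tutorial video: 7.834 Mbps × 2220 s × 1.06 = 18435.0 Mb
animated explainer: 4.244 Mbps × 230 s × 1.06 = 1034.7 Mb
Total: 28587.6 Mb = 3573.5 MB.
At 500 Mbps: 28587.6 / 500 = 57 s ≈ 0.953 minutes.

1.0 minutes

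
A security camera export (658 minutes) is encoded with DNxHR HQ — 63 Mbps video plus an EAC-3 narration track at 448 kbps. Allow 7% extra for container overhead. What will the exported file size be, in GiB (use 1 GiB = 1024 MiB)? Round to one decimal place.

312.0 GiB

658 min = 39480 s
Audio: 448 kbps = 0.448 Mbps.
Total bitrate: 63 + 0.448 = 63.448 Mbps.
Stream data: 63.448 Mbps × 39480 s = 2504927.0 Mb.
With 7% container overhead: ×1.07.
2,680,272 Mb = 335,033,991,600 bytes ÷ 1,073,741,824 = 312.0 GiB.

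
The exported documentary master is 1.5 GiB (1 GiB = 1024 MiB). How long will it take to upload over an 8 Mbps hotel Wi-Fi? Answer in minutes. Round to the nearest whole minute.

27 minutes

File: 1.5 GiB = 12884.9 Mb.
At 8 Mbps: 12884.9 / 8 = 1610.6 s ≈ 26.8 minutes.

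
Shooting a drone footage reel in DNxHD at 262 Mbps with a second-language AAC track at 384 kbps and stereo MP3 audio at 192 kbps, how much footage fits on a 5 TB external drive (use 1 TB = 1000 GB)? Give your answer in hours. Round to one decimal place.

42.3 hours

Audio total: 384 + 192 = 576 kbps = 0.576 Mbps.
Total bitrate: 262 + 0.576 = 262.576 Mbps.
Capacity: 5 TB = 40,000,000 Mb.
Recording time: 40,000,000 / 262.576 = 152,337 s ≈ 42.3 hours.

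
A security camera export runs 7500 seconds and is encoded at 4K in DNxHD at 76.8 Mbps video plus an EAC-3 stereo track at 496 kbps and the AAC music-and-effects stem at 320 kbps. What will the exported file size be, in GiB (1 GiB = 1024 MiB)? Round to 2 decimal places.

Audio total: 496 + 320 = 816 kbps = 0.816 Mbps.
Total bitrate: 76.8 + 0.816 = 77.616 Mbps.
Stream data: 77.616 Mbps × 7500 s = 582120.0 Mb.
582,120 Mb = 72,765,000,000 bytes ÷ 1,073,741,824 = 67.77 GiB.

67.77 GiB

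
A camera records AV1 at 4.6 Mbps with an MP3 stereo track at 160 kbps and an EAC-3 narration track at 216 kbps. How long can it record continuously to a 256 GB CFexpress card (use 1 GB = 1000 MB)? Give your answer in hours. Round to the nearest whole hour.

114 hours

Audio total: 160 + 216 = 376 kbps = 0.376 Mbps.
Total bitrate: 4.6 + 0.376 = 4.976 Mbps.
Capacity: 256 GB = 2,048,000 Mb.
Recording time: 2,048,000 / 4.976 = 411,576 s ≈ 114 hours.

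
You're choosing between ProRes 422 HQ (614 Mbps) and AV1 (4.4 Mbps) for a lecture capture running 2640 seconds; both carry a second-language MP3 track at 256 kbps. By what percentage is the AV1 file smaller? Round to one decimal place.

99.2%

Audio: 256 kbps = 0.256 Mbps.
ProRes 422 HQ: 614.256 Mbps × 2640 s = 1621635.8 Mb = 188.783 GiB.
AV1: 4.656 Mbps × 2640 s = 12291.8 Mb = 1.431 GiB.
Reduction: (1 − 1.431/188.783) × 100 = 99.24%.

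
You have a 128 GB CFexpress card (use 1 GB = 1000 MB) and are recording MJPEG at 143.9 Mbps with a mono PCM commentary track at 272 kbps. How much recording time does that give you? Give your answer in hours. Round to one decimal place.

Audio: 272 kbps = 0.272 Mbps.
Total bitrate: 143.9 + 0.272 = 144.172 Mbps.
Capacity: 128 GB = 1,024,000 Mb.
Recording time: 1,024,000 / 144.172 = 7,103 s ≈ 1.97 hours.

2.0 hours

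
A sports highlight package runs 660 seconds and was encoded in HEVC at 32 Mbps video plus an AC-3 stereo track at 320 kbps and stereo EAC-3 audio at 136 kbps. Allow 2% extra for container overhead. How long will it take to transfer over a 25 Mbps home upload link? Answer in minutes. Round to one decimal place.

14.6 minutes

Audio total: 320 + 136 = 456 kbps = 0.456 Mbps.
Total bitrate: 32.456 Mbps.
File: 32.456 Mbps × 660 s = 21421.0 Mb.
With 2% container overhead: ×1.02. → 21849.4 Mb.
At 25 Mbps: 21849.4 / 25 = 874.0 s ≈ 14.6 minutes.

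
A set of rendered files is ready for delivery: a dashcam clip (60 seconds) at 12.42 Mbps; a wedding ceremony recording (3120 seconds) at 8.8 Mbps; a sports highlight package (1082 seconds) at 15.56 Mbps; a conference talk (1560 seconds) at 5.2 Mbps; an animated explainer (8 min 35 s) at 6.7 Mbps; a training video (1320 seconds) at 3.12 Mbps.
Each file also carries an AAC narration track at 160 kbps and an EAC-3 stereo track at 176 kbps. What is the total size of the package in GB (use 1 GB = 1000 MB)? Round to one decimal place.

Audio total: 160 + 176 = 336 kbps = 0.336 Mbps.
dashcam clip: 12.756 Mbps × 60 s = 765.4 Mb
wedding ceremony recording: 9.136 Mbps × 3120 s = 28504.3 Mb
sports highlight package: 15.896 Mbps × 1082 s = 17199.5 Mb
conference talk: 5.536 Mbps × 1560 s = 8636.2 Mb
animated explainer: 7.036 Mbps × 515 s = 3623.5 Mb
training video: 3.456 Mbps × 1320 s = 4561.9 Mb
Total: 63290.8 Mb = 7911.3 MB.
= 7.911 GB.

7.9 GB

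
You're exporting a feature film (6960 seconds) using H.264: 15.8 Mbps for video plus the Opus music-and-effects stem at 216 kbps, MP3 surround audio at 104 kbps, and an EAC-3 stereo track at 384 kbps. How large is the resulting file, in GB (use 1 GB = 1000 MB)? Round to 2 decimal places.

14.36 GB

Audio total: 216 + 104 + 384 = 704 kbps = 0.704 Mbps.
Total bitrate: 15.8 + 0.704 = 16.504 Mbps.
Stream data: 16.504 Mbps × 6960 s = 114867.8 Mb.
114,868 Mb ÷ 8 = 14,358 MB → 14.36 GB.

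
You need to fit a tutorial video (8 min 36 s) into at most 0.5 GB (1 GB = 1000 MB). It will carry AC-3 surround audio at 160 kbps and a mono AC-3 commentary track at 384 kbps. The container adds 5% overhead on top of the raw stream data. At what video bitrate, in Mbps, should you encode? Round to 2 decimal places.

6.84 Mbps

Budget: 0.5 GB = 4000.0 Mb.
Stream payload after overhead: 4000.0 / 1.05 = 3809.5 Mb.
8 min 36 s = 516 s
Total bitrate budget: 3809.5 Mb / 516 s = 7.383 Mbps.
Audio total: 160 + 384 = 544 kbps = 0.544 Mbps.
Video: 7.383 − 0.544 = 6.839 Mbps.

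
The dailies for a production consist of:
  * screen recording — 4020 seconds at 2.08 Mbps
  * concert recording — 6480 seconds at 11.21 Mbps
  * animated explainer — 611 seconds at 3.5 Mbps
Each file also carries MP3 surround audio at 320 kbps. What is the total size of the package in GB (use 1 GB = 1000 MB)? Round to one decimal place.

10.8 GB

Audio: 320 kbps = 0.320 Mbps.
screen recording: 2.400 Mbps × 4020 s = 9648.0 Mb
concert recording: 11.530 Mbps × 6480 s = 74714.4 Mb
animated explainer: 3.820 Mbps × 611 s = 2334.0 Mb
Total: 86696.4 Mb = 10837.1 MB.
= 10.84 GB.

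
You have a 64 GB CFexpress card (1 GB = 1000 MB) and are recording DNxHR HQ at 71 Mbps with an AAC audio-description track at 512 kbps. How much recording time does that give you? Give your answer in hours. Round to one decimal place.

Audio: 512 kbps = 0.512 Mbps.
Total bitrate: 71 + 0.512 = 71.512 Mbps.
Capacity: 64 GB = 512,000 Mb.
Recording time: 512,000 / 71.512 = 7,160 s ≈ 1.99 hours.

2.0 hours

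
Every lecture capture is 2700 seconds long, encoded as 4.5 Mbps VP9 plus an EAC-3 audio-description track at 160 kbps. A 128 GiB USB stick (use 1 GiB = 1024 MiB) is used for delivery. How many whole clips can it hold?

Audio: 160 kbps = 0.160 Mbps.
Total bitrate: 4.660 Mbps.
Per item: 4.660 Mbps × 2700 s = 12,582 Mb = 1,573 MB.
Capacity: 128 GiB = 1,099,512 Mb; 87.39 items → 87 complete.

87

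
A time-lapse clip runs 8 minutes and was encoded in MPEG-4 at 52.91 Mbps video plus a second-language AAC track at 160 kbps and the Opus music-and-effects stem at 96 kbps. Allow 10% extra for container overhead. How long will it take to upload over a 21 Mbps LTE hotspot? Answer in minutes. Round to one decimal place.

22.3 minutes

8 min = 480 s
Audio total: 160 + 96 = 256 kbps = 0.256 Mbps.
Total bitrate: 53.166 Mbps.
File: 53.166 Mbps × 480 s = 25519.7 Mb.
With 10% container overhead: ×1.10. → 28071.6 Mb.
At 21 Mbps: 28071.6 / 21 = 1336.7 s ≈ 22.3 minutes.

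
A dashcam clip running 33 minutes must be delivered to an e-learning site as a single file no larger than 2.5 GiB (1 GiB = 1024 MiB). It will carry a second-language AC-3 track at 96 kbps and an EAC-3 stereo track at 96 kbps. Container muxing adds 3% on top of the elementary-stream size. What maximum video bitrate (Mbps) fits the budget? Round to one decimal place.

10.3 Mbps

Budget: 2.5 GiB = 21474.8 Mb.
Stream payload after overhead: 21474.8 / 1.03 = 20849.4 Mb.
33 min = 1980 s
Total bitrate budget: 20849.4 Mb / 1980 s = 10.530 Mbps.
Audio total: 96 + 96 = 192 kbps = 0.192 Mbps.
Video: 10.530 − 0.192 = 10.338 Mbps.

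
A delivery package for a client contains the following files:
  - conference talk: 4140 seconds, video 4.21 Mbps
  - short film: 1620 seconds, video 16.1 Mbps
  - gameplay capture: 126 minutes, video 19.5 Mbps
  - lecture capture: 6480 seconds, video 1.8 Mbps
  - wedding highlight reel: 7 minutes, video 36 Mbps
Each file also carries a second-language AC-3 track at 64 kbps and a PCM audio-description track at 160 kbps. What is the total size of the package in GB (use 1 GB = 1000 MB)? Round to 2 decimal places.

27.78 GB

Audio total: 64 + 160 = 224 kbps = 0.224 Mbps.
conference talk: 4.434 Mbps × 4140 s = 18356.8 Mb
short film: 16.324 Mbps × 1620 s = 26444.9 Mb
gameplay capture: 19.724 Mbps × 7560 s = 149113.4 Mb
lecture capture: 2.024 Mbps × 6480 s = 13115.5 Mb
wedding highlight reel: 36.224 Mbps × 420 s = 15214.1 Mb
Total: 222244.7 Mb = 27780.6 MB.
= 27.78 GB.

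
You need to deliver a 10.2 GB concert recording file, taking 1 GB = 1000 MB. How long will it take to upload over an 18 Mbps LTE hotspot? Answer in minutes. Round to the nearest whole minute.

File: 10.2 GB = 81600.0 Mb.
At 18 Mbps: 81600.0 / 18 = 4533.3 s ≈ 75.6 minutes.

76 minutes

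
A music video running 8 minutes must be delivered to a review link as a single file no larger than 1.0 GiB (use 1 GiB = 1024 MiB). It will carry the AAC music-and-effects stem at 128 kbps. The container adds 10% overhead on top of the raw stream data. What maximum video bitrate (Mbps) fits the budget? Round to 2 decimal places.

16.14 Mbps

Budget: 1.0 GiB = 8589.9 Mb.
Stream payload after overhead: 8589.9 / 1.10 = 7809.0 Mb.
8 min = 480 s
Total bitrate budget: 7809.0 Mb / 480 s = 16.269 Mbps.
Audio: 128 kbps = 0.128 Mbps.
Video: 16.269 − 0.128 = 16.141 Mbps.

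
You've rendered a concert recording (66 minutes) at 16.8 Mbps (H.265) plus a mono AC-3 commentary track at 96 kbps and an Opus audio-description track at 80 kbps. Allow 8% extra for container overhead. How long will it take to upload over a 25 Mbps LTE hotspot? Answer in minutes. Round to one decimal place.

66 min = 3960 s
Audio total: 96 + 80 = 176 kbps = 0.176 Mbps.
Total bitrate: 16.976 Mbps.
File: 16.976 Mbps × 3960 s = 67225.0 Mb.
With 8% container overhead: ×1.08. → 72603.0 Mb.
At 25 Mbps: 72603.0 / 25 = 2904.1 s ≈ 48.4 minutes.

48.4 minutes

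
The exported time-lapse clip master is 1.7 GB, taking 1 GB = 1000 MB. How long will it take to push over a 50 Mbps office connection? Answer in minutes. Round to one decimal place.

File: 1.7 GB = 13600.0 Mb.
At 50 Mbps: 13600.0 / 50 = 272.0 s ≈ 4.53 minutes.

4.5 minutes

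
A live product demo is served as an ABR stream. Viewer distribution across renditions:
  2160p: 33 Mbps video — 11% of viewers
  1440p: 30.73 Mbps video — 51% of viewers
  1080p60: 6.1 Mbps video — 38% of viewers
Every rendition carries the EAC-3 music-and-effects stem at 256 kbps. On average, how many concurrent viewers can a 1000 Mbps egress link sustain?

Audio: 256 kbps = 0.256 Mbps.
Average per-viewer bitrate: 0.11×33.256 + 0.51×30.986 + 0.38×6.356 = 21.876 Mbps.
1000 Mbps = 1,000 Mbps; 1,000 / 21.876 = 45.71 → 45.

45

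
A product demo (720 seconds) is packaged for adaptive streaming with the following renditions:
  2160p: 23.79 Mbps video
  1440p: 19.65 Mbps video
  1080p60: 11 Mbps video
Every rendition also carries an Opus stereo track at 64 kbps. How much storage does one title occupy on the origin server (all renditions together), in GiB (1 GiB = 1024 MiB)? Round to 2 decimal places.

Audio: 64 kbps = 0.064 Mbps.
Sum of rendition bitrates: (23.79+0.064) + (19.65+0.064) + (11+0.064) = 54.632 Mbps.
× 720 s = 39,335 Mb = 4,917 MB = 4.579 GiB.

4.58 GiB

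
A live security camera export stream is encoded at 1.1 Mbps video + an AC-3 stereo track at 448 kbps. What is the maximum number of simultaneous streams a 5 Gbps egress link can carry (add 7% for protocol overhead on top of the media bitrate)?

Audio: 448 kbps = 0.448 Mbps.
Per-viewer media rate: 1.548 Mbps.
On the wire with 7% overhead: 1.656 Mbps.
5 Gbps = 5,000 Mbps; 5,000 / 1.656 = 3018.67 → 3018 viewers.

3018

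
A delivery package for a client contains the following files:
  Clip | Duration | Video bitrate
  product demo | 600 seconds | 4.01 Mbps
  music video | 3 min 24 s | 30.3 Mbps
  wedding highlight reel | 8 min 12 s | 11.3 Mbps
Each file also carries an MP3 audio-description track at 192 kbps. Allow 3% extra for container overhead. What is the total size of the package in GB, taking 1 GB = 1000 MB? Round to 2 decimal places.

1.85 GB

Audio: 192 kbps = 0.192 Mbps.
product demo: 4.202 Mbps × 600 s × 1.03 = 2596.8 Mb
music video: 30.492 Mbps × 204 s × 1.03 = 6407.0 Mb
wedding highlight reel: 11.492 Mbps × 492 s × 1.03 = 5823.7 Mb
Total: 14827.5 Mb = 1853.4 MB.
= 1.853 GB.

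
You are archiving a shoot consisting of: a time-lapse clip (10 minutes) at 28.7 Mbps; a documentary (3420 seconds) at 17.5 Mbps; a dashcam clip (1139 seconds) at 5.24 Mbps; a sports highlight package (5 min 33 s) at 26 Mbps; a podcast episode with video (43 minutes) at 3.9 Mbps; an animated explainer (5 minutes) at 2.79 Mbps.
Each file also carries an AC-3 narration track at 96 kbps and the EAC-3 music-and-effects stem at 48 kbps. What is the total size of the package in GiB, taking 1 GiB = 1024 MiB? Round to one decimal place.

Audio total: 96 + 48 = 144 kbps = 0.144 Mbps.
time-lapse clip: 28.844 Mbps × 600 s = 17306.4 Mb
documentary: 17.644 Mbps × 3420 s = 60342.5 Mb
dashcam clip: 5.384 Mbps × 1139 s = 6132.4 Mb
sports highlight package: 26.144 Mbps × 333 s = 8706.0 Mb
podcast episode with video: 4.044 Mbps × 2580 s = 10433.5 Mb
animated explainer: 2.934 Mbps × 300 s = 880.2 Mb
Total: 103800.9 Mb = 12975.1 MB.
= 12.08 GiB.

12.1 GiB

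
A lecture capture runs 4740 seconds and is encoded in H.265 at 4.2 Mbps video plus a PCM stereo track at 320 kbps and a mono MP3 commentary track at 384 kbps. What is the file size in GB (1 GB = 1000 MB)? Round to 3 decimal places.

Audio total: 320 + 384 = 704 kbps = 0.704 Mbps.
Total bitrate: 4.2 + 0.704 = 4.904 Mbps.
Stream data: 4.904 Mbps × 4740 s = 23245.0 Mb.
23,245 Mb ÷ 8 = 2,906 MB → 2.906 GB.

2.906 GB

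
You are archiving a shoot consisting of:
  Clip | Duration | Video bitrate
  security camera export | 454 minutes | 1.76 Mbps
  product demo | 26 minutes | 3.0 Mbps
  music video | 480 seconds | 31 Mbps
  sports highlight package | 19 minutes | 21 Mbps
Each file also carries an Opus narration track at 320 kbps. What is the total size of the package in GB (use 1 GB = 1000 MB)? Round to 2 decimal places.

12.65 GB

Audio: 320 kbps = 0.320 Mbps.
security camera export: 2.080 Mbps × 27240 s = 56659.2 Mb
product demo: 3.320 Mbps × 1560 s = 5179.2 Mb
music video: 31.320 Mbps × 480 s = 15033.6 Mb
sports highlight package: 21.320 Mbps × 1140 s = 24304.8 Mb
Total: 101176.8 Mb = 12647.1 MB.
= 12.65 GB.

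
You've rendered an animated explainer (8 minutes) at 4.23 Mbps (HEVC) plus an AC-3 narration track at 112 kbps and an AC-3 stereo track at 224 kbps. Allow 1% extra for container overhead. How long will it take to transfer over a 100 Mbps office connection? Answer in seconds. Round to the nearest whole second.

22 seconds

8 min = 480 s
Audio total: 112 + 224 = 336 kbps = 0.336 Mbps.
Total bitrate: 4.566 Mbps.
File: 4.566 Mbps × 480 s = 2191.7 Mb.
With 1% container overhead: ×1.01. → 2213.6 Mb.
At 100 Mbps: 2213.6 / 100 = 22.1 s ≈ 22.1 seconds.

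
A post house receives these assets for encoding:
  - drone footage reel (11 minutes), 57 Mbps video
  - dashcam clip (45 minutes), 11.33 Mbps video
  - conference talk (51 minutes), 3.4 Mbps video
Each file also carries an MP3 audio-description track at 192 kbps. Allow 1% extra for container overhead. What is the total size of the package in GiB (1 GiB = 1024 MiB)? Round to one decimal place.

9.4 GiB

Audio: 192 kbps = 0.192 Mbps.
drone footage reel: 57.192 Mbps × 660 s × 1.01 = 38124.2 Mb
dashcam clip: 11.522 Mbps × 2700 s × 1.01 = 31420.5 Mb
conference talk: 3.592 Mbps × 3060 s × 1.01 = 11101.4 Mb
Total: 80646.1 Mb = 10080.8 MB.
= 9.388 GiB.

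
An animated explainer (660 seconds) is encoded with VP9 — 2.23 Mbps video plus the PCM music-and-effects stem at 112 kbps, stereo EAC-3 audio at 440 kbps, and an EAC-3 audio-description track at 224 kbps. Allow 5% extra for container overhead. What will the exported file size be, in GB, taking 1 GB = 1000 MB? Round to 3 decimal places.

Audio total: 112 + 440 + 224 = 776 kbps = 0.776 Mbps.
Total bitrate: 2.23 + 0.776 = 3.006 Mbps.
Stream data: 3.006 Mbps × 660 s = 1984.0 Mb.
With 5% container overhead: ×1.05.
2,083 Mb ÷ 8 = 260.4 MB → 0.2604 GB.

0.260 GB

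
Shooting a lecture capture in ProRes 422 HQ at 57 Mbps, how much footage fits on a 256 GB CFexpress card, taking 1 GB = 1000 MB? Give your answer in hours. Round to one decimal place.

10.0 hours

Capacity: 256 GB = 2,048,000 Mb.
Recording time: 2,048,000 / 57.000 = 35,930 s ≈ 9.98 hours.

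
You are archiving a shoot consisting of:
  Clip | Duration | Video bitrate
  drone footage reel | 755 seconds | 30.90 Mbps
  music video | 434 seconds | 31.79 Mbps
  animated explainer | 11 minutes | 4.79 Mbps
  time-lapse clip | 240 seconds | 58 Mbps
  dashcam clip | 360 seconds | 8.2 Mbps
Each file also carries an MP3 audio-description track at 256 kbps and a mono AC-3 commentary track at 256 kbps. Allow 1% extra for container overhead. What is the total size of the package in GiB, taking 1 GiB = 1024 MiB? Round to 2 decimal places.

6.87 GiB

Audio total: 256 + 256 = 512 kbps = 0.512 Mbps.
drone footage reel: 31.412 Mbps × 755 s × 1.01 = 23953.2 Mb
music video: 32.302 Mbps × 434 s × 1.01 = 14159.3 Mb
animated explainer: 5.302 Mbps × 660 s × 1.01 = 3534.3 Mb
time-lapse clip: 58.512 Mbps × 240 s × 1.01 = 14183.3 Mb
dashcam clip: 8.712 Mbps × 360 s × 1.01 = 3167.7 Mb
Total: 58997.8 Mb = 7374.7 MB.
= 6.868 GiB.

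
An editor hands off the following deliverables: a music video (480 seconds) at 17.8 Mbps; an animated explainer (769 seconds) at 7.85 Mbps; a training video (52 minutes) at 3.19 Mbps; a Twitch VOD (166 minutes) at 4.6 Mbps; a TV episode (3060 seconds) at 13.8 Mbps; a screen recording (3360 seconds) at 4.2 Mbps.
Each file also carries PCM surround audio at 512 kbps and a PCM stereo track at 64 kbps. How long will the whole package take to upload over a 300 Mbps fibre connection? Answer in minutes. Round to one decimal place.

Audio total: 512 + 64 = 576 kbps = 0.576 Mbps.
music video: 18.376 Mbps × 480 s = 8820.5 Mb
animated explainer: 8.426 Mbps × 769 s = 6479.6 Mb
training video: 3.766 Mbps × 3120 s = 11749.9 Mb
Twitch VOD: 5.176 Mbps × 9960 s = 51553.0 Mb
TV episode: 14.376 Mbps × 3060 s = 43990.6 Mb
screen recording: 4.776 Mbps × 3360 s = 16047.4 Mb
Total: 138640.9 Mb = 17330.1 MB.
At 300 Mbps: 138640.9 / 300 = 462 s ≈ 7.7 minutes.

7.7 minutes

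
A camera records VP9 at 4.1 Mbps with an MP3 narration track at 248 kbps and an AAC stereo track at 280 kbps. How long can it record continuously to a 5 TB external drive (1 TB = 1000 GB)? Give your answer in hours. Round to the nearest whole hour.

2401 hours

Audio total: 248 + 280 = 528 kbps = 0.528 Mbps.
Total bitrate: 4.1 + 0.528 = 4.628 Mbps.
Capacity: 5 TB = 40,000,000 Mb.
Recording time: 40,000,000 / 4.628 = 8,643,042 s ≈ 2,401 hours.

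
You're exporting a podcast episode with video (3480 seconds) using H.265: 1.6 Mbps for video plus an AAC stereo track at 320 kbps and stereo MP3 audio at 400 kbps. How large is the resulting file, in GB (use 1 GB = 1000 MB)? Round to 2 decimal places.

Audio total: 320 + 400 = 720 kbps = 0.720 Mbps.
Total bitrate: 1.6 + 0.720 = 2.320 Mbps.
Stream data: 2.320 Mbps × 3480 s = 8073.6 Mb.
8,074 Mb ÷ 8 = 1,009 MB → 1.009 GB.

1.01 GB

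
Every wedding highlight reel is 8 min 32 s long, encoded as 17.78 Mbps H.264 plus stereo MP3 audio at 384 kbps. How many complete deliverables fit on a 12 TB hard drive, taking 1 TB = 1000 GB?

8 min 32 s = 512 s
Audio: 384 kbps = 0.384 Mbps.
Total bitrate: 18.164 Mbps.
Per item: 18.164 Mbps × 512 s = 9,300 Mb = 1,162 MB.
Capacity: 12 TB = 96,000,000 Mb; 10322.62 items → 10322 complete.

10322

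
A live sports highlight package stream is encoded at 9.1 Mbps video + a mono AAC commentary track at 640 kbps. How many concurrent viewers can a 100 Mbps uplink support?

Audio: 640 kbps = 0.640 Mbps.
Per-viewer media rate: 9.740 Mbps.
100 Mbps = 100.0 Mbps; 100.0 / 9.740 = 10.27 → 10 viewers.

10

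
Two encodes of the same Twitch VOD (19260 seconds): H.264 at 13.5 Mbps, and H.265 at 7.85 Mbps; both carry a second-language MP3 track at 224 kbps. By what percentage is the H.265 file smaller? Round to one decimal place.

Audio: 224 kbps = 0.224 Mbps.
H.264: 13.724 Mbps × 19260 s = 264324.2 Mb = 30.771 GiB.
H.265: 8.074 Mbps × 19260 s = 155505.2 Mb = 18.103 GiB.
Reduction: (1 − 18.103/30.771) × 100 = 41.17%.

41.2%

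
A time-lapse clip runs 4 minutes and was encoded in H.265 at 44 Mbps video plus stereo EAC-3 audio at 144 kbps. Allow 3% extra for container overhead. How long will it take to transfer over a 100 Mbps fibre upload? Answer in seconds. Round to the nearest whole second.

109 seconds

4 min = 240 s
Audio: 144 kbps = 0.144 Mbps.
Total bitrate: 44.144 Mbps.
File: 44.144 Mbps × 240 s = 10594.6 Mb.
With 3% container overhead: ×1.03. → 10912.4 Mb.
At 100 Mbps: 10912.4 / 100 = 109.1 s ≈ 109 seconds.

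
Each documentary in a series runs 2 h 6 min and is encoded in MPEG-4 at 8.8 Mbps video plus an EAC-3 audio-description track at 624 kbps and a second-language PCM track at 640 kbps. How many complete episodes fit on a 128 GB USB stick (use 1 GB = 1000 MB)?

13

2 h 6 min = 126 min = 7560 s
Audio total: 624 + 640 = 1264 kbps = 1.264 Mbps.
Total bitrate: 10.064 Mbps.
Per item: 10.064 Mbps × 7560 s = 76,084 Mb = 9,510 MB.
Capacity: 128 GB = 1,024,000 Mb; 13.46 items → 13 complete.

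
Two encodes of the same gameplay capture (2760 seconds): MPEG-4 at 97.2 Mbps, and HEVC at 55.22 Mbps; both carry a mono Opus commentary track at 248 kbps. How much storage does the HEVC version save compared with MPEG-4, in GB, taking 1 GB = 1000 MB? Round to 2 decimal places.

Audio: 248 kbps = 0.248 Mbps.
MPEG-4: 97.448 Mbps × 2760 s = 268956.5 Mb = 33.620 GB.
HEVC: 55.468 Mbps × 2760 s = 153091.7 Mb = 19.136 GB.
Saving: 33.620 − 19.136 = 14.483 GB.

14.48 GB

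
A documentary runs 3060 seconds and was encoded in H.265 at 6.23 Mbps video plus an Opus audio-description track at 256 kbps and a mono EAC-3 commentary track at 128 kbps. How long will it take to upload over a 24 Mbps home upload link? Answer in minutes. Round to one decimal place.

14.1 minutes

Audio total: 256 + 128 = 384 kbps = 0.384 Mbps.
Total bitrate: 6.614 Mbps.
File: 6.614 Mbps × 3060 s = 20238.8 Mb.
At 24 Mbps: 20238.8 / 24 = 843.3 s ≈ 14.1 minutes.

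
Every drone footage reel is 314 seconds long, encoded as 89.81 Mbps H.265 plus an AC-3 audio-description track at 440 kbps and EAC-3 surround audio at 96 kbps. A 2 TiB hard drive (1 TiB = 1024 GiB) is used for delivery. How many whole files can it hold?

620

Audio total: 440 + 96 = 536 kbps = 0.536 Mbps.
Total bitrate: 90.346 Mbps.
Per item: 90.346 Mbps × 314 s = 28,369 Mb = 3,546 MB.
Capacity: 2 TiB = 17,592,186 Mb; 620.13 items → 620 complete.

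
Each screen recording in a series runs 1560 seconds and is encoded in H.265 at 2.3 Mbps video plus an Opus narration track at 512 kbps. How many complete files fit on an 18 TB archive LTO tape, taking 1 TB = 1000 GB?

Audio: 512 kbps = 0.512 Mbps.
Total bitrate: 2.812 Mbps.
Per item: 2.812 Mbps × 1560 s = 4,387 Mb = 548.3 MB.
Capacity: 18 TB = 144,000,000 Mb; 32826.35 items → 32826 complete.

32826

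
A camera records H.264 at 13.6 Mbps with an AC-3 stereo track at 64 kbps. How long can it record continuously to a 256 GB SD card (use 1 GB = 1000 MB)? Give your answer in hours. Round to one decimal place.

41.6 hours

Audio: 64 kbps = 0.064 Mbps.
Total bitrate: 13.6 + 0.064 = 13.664 Mbps.
Capacity: 256 GB = 2,048,000 Mb.
Recording time: 2,048,000 / 13.664 = 149,883 s ≈ 41.6 hours.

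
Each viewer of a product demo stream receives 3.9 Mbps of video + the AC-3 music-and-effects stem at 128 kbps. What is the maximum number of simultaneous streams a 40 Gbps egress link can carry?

Audio: 128 kbps = 0.128 Mbps.
Per-viewer media rate: 4.028 Mbps.
40 Gbps = 40,000 Mbps; 40,000 / 4.028 = 9930.49 → 9930 viewers.

9930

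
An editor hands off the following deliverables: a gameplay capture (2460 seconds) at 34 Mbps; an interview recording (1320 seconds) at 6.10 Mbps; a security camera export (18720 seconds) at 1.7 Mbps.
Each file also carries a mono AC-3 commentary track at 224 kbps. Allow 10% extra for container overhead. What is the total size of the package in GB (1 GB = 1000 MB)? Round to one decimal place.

17.7 GB

Audio: 224 kbps = 0.224 Mbps.
gameplay capture: 34.224 Mbps × 2460 s × 1.10 = 92610.1 Mb
interview recording: 6.324 Mbps × 1320 s × 1.10 = 9182.4 Mb
security camera export: 1.924 Mbps × 18720 s × 1.10 = 39619.0 Mb
Total: 141411.6 Mb = 17676.5 MB.
= 17.68 GB.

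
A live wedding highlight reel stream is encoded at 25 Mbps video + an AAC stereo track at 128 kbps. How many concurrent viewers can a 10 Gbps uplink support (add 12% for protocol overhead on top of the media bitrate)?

Audio: 128 kbps = 0.128 Mbps.
Per-viewer media rate: 25.128 Mbps.
On the wire with 12% overhead: 28.143 Mbps.
10 Gbps = 10,000 Mbps; 10,000 / 28.143 = 355.32 → 355 viewers.

355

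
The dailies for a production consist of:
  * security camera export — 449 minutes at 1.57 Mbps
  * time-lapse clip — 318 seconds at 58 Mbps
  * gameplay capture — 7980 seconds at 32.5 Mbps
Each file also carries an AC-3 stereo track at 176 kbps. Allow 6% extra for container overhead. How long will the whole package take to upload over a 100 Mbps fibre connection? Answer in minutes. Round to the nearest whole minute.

Audio: 176 kbps = 0.176 Mbps.
security camera export: 1.746 Mbps × 26940 s × 1.06 = 49859.5 Mb
time-lapse clip: 58.176 Mbps × 318 s × 1.06 = 19610.0 Mb
gameplay capture: 32.676 Mbps × 7980 s × 1.06 = 276399.7 Mb
Total: 345869.2 Mb = 43233.6 MB.
At 100 Mbps: 345869.2 / 100 = 3459 s ≈ 57.6 minutes.

58 minutes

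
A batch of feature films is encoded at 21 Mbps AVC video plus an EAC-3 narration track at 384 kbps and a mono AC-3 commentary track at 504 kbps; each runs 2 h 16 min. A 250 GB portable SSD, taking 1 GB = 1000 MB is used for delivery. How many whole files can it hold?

2 h 16 min = 136 min = 8160 s
Audio total: 384 + 504 = 888 kbps = 0.888 Mbps.
Total bitrate: 21.888 Mbps.
Per item: 21.888 Mbps × 8160 s = 178,606 Mb = 22,326 MB.
Capacity: 250 GB = 2,000,000 Mb; 11.20 items → 11 complete.

11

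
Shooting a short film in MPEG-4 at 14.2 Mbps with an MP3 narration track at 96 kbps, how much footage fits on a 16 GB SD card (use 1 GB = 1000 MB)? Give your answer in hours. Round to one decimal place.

Audio: 96 kbps = 0.096 Mbps.
Total bitrate: 14.2 + 0.096 = 14.296 Mbps.
Capacity: 16 GB = 128,000 Mb.
Recording time: 128,000 / 14.296 = 8,954 s ≈ 2.49 hours.

2.5 hours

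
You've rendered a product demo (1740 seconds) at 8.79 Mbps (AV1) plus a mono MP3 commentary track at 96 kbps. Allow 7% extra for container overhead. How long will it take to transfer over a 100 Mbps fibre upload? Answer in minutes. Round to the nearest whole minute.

Audio: 96 kbps = 0.096 Mbps.
Total bitrate: 8.886 Mbps.
File: 8.886 Mbps × 1740 s = 15461.6 Mb.
With 7% container overhead: ×1.07. → 16544.0 Mb.
At 100 Mbps: 16544.0 / 100 = 165.4 s ≈ 2.76 minutes.

3 minutes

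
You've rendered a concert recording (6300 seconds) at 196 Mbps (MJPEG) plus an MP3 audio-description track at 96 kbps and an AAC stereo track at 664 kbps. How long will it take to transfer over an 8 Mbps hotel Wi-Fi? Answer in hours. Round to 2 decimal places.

Audio total: 96 + 664 = 760 kbps = 0.760 Mbps.
Total bitrate: 196.760 Mbps.
File: 196.760 Mbps × 6300 s = 1239588.0 Mb.
At 8 Mbps: 1239588.0 / 8 = 154948.5 s ≈ 43 hours.

43.04 hours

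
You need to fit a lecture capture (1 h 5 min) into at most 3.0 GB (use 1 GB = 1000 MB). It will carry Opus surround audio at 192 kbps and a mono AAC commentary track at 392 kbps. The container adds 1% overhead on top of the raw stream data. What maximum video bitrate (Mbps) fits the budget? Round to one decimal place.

Budget: 3.0 GB = 24000.0 Mb.
Stream payload after overhead: 24000.0 / 1.01 = 23762.4 Mb.
1 h 5 min = 65 min = 3900 s
Total bitrate budget: 23762.4 Mb / 3900 s = 6.093 Mbps.
Audio total: 192 + 392 = 584 kbps = 0.584 Mbps.
Video: 6.093 − 0.584 = 5.509 Mbps.

5.5 Mbps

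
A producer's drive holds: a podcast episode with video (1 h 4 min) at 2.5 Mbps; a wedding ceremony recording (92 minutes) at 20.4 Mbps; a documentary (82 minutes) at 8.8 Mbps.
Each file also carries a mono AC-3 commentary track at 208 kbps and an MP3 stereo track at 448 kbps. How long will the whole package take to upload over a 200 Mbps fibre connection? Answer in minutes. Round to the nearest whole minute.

Audio total: 208 + 448 = 656 kbps = 0.656 Mbps.
podcast episode with video: 3.156 Mbps × 3840 s = 12119.0 Mb
wedding ceremony recording: 21.056 Mbps × 5520 s = 116229.1 Mb
documentary: 9.456 Mbps × 4920 s = 46523.5 Mb
Total: 174871.7 Mb = 21859.0 MB.
At 200 Mbps: 174871.7 / 200 = 874 s ≈ 14.6 minutes.

15 minutes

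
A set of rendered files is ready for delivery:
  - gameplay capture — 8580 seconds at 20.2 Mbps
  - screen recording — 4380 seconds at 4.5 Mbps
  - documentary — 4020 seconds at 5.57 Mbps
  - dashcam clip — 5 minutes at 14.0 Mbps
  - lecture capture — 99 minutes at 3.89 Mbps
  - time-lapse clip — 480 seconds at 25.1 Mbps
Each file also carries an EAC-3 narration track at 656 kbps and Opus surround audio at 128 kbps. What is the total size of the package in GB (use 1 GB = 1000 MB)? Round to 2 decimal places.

Audio total: 656 + 128 = 784 kbps = 0.784 Mbps.
gameplay capture: 20.984 Mbps × 8580 s = 180042.7 Mb
screen recording: 5.284 Mbps × 4380 s = 23143.9 Mb
documentary: 6.354 Mbps × 4020 s = 25543.1 Mb
dashcam clip: 14.784 Mbps × 300 s = 4435.2 Mb
lecture capture: 4.674 Mbps × 5940 s = 27763.6 Mb
time-lapse clip: 25.884 Mbps × 480 s = 12424.3 Mb
Total: 273352.8 Mb = 34169.1 MB.
= 34.17 GB.

34.17 GB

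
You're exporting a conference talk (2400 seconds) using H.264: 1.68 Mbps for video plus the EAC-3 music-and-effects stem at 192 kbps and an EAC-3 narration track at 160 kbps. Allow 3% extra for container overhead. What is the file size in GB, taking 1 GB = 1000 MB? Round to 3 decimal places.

0.628 GB

Audio total: 192 + 160 = 352 kbps = 0.352 Mbps.
Total bitrate: 1.68 + 0.352 = 2.032 Mbps.
Stream data: 2.032 Mbps × 2400 s = 4876.8 Mb.
With 3% container overhead: ×1.03.
5,023 Mb ÷ 8 = 627.9 MB → 0.6279 GB.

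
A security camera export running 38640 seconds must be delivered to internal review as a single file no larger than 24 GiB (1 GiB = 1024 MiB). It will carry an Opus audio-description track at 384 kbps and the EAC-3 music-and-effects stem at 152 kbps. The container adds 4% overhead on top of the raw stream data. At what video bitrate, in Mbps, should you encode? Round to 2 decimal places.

4.59 Mbps

Budget: 24 GiB = 206158.4 Mb.
Stream payload after overhead: 206158.4 / 1.04 = 198229.3 Mb.
Total bitrate budget: 198229.3 Mb / 38640 s = 5.130 Mbps.
Audio total: 384 + 152 = 536 kbps = 0.536 Mbps.
Video: 5.130 − 0.536 = 4.594 Mbps.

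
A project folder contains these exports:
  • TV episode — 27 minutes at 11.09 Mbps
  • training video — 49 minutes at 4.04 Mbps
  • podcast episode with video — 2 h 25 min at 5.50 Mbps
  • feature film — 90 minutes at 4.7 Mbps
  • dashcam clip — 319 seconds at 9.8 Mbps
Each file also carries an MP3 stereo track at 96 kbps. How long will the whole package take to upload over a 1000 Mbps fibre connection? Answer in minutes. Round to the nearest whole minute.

Audio: 96 kbps = 0.096 Mbps.
TV episode: 11.186 Mbps × 1620 s = 18121.3 Mb
training video: 4.136 Mbps × 2940 s = 12159.8 Mb
podcast episode with video: 5.596 Mbps × 8700 s = 48685.2 Mb
feature film: 4.796 Mbps × 5400 s = 25898.4 Mb
dashcam clip: 9.896 Mbps × 319 s = 3156.8 Mb
Total: 108021.6 Mb = 13502.7 MB.
At 1000 Mbps: 108021.6 / 1000 = 108 s ≈ 1.8 minutes.

2 minutes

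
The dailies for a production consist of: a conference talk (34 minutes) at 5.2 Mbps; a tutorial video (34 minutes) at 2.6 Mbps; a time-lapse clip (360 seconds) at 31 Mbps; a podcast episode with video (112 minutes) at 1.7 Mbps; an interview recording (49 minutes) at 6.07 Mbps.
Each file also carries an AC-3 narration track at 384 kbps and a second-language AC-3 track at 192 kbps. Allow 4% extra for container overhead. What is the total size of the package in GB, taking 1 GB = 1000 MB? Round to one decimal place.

8.4 GB

Audio total: 384 + 192 = 576 kbps = 0.576 Mbps.
conference talk: 5.776 Mbps × 2040 s × 1.04 = 12254.4 Mb
tutorial video: 3.176 Mbps × 2040 s × 1.04 = 6738.2 Mb
time-lapse clip: 31.576 Mbps × 360 s × 1.04 = 11822.1 Mb
podcast episode with video: 2.276 Mbps × 6720 s × 1.04 = 15906.5 Mb
interview recording: 6.646 Mbps × 2940 s × 1.04 = 20320.8 Mb
Total: 67041.9 Mb = 8380.2 MB.
= 8.380 GB.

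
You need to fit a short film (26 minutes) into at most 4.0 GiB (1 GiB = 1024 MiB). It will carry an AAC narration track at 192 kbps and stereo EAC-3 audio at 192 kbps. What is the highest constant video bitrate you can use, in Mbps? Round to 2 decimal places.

Budget: 4.0 GiB = 34359.7 Mb.
26 min = 1560 s
Total bitrate budget: 34359.7 Mb / 1560 s = 22.025 Mbps.
Audio total: 192 + 192 = 384 kbps = 0.384 Mbps.
Video: 22.025 − 0.384 = 21.641 Mbps.

21.64 Mbps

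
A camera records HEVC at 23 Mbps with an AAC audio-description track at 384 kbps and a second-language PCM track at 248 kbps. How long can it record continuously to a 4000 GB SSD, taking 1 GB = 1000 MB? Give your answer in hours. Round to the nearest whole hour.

Audio total: 384 + 248 = 632 kbps = 0.632 Mbps.
Total bitrate: 23 + 0.632 = 23.632 Mbps.
Capacity: 4000 GB = 32,000,000 Mb.
Recording time: 32,000,000 / 23.632 = 1,354,096 s ≈ 376 hours.

376 hours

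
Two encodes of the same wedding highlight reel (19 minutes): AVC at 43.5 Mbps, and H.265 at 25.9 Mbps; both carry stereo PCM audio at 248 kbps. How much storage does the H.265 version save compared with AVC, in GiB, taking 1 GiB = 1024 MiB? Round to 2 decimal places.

19 min = 1140 s
Audio: 248 kbps = 0.248 Mbps.
AVC: 43.748 Mbps × 1140 s = 49872.7 Mb = 5.806 GiB.
H.265: 26.148 Mbps × 1140 s = 29808.7 Mb = 3.470 GiB.
Saving: 5.806 − 3.470 = 2.336 GiB.

2.34 GiB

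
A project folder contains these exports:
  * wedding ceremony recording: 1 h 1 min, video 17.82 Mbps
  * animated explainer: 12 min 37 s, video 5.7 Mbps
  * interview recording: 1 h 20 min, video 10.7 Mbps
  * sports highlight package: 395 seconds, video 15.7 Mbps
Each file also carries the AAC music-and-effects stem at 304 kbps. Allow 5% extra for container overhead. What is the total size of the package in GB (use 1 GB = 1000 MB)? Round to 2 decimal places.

Audio: 304 kbps = 0.304 Mbps.
wedding ceremony recording: 18.124 Mbps × 3660 s × 1.05 = 69650.5 Mb
animated explainer: 6.004 Mbps × 757 s × 1.05 = 4772.3 Mb
interview recording: 11.004 Mbps × 4800 s × 1.05 = 55460.2 Mb
sports highlight package: 16.004 Mbps × 395 s × 1.05 = 6637.7 Mb
Total: 136520.6 Mb = 17065.1 MB.
= 17.07 GB.

17.07 GB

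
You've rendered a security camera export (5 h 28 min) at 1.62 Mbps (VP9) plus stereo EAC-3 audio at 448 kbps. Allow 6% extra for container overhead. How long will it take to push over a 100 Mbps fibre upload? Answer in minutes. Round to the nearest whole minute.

7 minutes

5 h 28 min = 328 min = 19680 s
Audio: 448 kbps = 0.448 Mbps.
Total bitrate: 2.068 Mbps.
File: 2.068 Mbps × 19680 s = 40698.2 Mb.
With 6% container overhead: ×1.06. → 43140.1 Mb.
At 100 Mbps: 43140.1 / 100 = 431.4 s ≈ 7.19 minutes.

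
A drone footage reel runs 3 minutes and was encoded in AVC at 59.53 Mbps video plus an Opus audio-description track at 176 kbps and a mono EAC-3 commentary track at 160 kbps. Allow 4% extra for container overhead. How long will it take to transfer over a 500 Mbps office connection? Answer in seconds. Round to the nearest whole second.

22 seconds

3 min = 180 s
Audio total: 176 + 160 = 336 kbps = 0.336 Mbps.
Total bitrate: 59.866 Mbps.
File: 59.866 Mbps × 180 s = 10775.9 Mb.
With 4% container overhead: ×1.04. → 11206.9 Mb.
At 500 Mbps: 11206.9 / 500 = 22.4 s ≈ 22.4 seconds.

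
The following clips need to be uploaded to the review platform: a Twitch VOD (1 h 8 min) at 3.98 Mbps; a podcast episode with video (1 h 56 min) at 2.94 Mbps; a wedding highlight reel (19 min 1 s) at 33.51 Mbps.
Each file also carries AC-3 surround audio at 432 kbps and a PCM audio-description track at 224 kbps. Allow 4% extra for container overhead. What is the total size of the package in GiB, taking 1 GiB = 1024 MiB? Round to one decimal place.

10.0 GiB

Audio total: 432 + 224 = 656 kbps = 0.656 Mbps.
Twitch VOD: 4.636 Mbps × 4080 s × 1.04 = 19671.5 Mb
podcast episode with video: 3.596 Mbps × 6960 s × 1.04 = 26029.3 Mb
wedding highlight reel: 34.166 Mbps × 1141 s × 1.04 = 40542.7 Mb
Total: 86243.5 Mb = 10780.4 MB.
= 10.04 GiB.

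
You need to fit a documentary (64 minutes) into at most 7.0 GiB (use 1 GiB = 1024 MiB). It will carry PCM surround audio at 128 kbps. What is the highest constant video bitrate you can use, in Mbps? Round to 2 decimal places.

15.53 Mbps

Budget: 7.0 GiB = 60129.5 Mb.
64 min = 3840 s
Total bitrate budget: 60129.5 Mb / 3840 s = 15.659 Mbps.
Audio: 128 kbps = 0.128 Mbps.
Video: 15.659 − 0.128 = 15.531 Mbps.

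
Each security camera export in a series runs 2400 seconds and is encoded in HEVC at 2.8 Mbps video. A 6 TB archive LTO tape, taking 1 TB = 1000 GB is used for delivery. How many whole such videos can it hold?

7142

Per item: 2.800 Mbps × 2400 s = 6,720 Mb = 840.0 MB.
Capacity: 6 TB = 48,000,000 Mb; 7142.86 items → 7142 complete.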